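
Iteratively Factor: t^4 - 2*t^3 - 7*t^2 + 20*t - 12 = (t + 3)*(t^3 - 5*t^2 + 8*t - 4) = (t - 2)*(t + 3)*(t^2 - 3*t + 2) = (t - 2)^2*(t + 3)*(t - 1)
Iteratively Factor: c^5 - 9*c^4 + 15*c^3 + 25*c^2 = (c)*(c^4 - 9*c^3 + 15*c^2 + 25*c) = c*(c + 1)*(c^3 - 10*c^2 + 25*c) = c*(c - 5)*(c + 1)*(c^2 - 5*c) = c*(c - 5)^2*(c + 1)*(c)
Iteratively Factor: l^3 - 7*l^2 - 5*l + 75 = (l - 5)*(l^2 - 2*l - 15) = (l - 5)^2*(l + 3)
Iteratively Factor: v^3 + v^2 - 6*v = (v + 3)*(v^2 - 2*v) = v*(v + 3)*(v - 2)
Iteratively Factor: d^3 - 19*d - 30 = (d + 3)*(d^2 - 3*d - 10) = (d - 5)*(d + 3)*(d + 2)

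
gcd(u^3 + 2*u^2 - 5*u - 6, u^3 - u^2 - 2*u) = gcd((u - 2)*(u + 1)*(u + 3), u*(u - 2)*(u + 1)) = u^2 - u - 2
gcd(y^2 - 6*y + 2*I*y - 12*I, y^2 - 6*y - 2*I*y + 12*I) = y - 6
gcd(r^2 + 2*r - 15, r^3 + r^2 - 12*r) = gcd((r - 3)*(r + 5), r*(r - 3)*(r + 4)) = r - 3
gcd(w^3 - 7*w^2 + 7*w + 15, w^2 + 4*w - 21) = w - 3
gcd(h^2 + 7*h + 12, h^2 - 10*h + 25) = 1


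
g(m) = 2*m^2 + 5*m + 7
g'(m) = 4*m + 5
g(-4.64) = 26.86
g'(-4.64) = -13.56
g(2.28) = 28.80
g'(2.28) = 14.12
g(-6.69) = 63.06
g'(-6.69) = -21.76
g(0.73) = 11.72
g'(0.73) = 7.92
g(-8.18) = 99.92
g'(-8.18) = -27.72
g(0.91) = 13.21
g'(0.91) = 8.64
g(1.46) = 18.56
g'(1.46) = 10.84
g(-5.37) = 37.82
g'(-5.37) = -16.48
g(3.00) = 40.00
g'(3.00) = 17.00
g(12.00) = 355.00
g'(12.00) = 53.00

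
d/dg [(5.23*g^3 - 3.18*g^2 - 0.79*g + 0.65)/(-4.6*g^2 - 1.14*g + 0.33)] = (-24.058*g^4 - 11.9244*g^3 + 5.1689*g^2 + 3.8812*g + 0.4803)/(21.16*g^4 + 10.488*g^3 - 1.7364*g^2 - 0.7524*g + 0.1089)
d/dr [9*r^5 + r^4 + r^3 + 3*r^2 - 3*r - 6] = 45*r^4 + 4*r^3 + 3*r^2 + 6*r - 3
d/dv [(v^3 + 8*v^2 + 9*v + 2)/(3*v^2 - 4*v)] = (3*v^4 - 8*v^3 - 59*v^2 - 12*v + 8)/(v^2*(9*v^2 - 24*v + 16))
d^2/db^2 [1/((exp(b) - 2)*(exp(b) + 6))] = 4*(exp(3*b) + 3*exp(2*b) + 16*exp(b) + 12)*exp(b)/(exp(6*b) + 12*exp(5*b) + 12*exp(4*b) - 224*exp(3*b) - 144*exp(2*b) + 1728*exp(b) - 1728)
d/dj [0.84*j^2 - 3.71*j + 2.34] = 1.68*j - 3.71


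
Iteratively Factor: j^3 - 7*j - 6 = (j - 3)*(j^2 + 3*j + 2) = (j - 3)*(j + 2)*(j + 1)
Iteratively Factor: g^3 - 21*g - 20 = (g + 1)*(g^2 - g - 20) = (g - 5)*(g + 1)*(g + 4)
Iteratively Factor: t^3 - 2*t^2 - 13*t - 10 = (t + 1)*(t^2 - 3*t - 10) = (t - 5)*(t + 1)*(t + 2)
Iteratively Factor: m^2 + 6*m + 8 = (m + 2)*(m + 4)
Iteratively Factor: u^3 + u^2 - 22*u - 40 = (u - 5)*(u^2 + 6*u + 8) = (u - 5)*(u + 2)*(u + 4)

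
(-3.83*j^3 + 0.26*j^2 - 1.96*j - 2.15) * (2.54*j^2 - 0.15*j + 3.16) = -9.7282*j^5 + 1.2349*j^4 - 17.1202*j^3 - 4.3454*j^2 - 5.8711*j - 6.794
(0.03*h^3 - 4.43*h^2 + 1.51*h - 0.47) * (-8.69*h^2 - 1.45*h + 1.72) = -0.2607*h^5 + 38.4532*h^4 - 6.6468*h^3 - 5.7248*h^2 + 3.2787*h - 0.8084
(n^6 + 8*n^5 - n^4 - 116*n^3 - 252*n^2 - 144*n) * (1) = n^6 + 8*n^5 - n^4 - 116*n^3 - 252*n^2 - 144*n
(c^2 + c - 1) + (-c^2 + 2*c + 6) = 3*c + 5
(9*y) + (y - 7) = 10*y - 7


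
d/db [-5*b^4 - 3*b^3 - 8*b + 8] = -20*b^3 - 9*b^2 - 8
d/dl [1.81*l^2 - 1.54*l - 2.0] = 3.62*l - 1.54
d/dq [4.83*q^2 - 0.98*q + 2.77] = 9.66*q - 0.98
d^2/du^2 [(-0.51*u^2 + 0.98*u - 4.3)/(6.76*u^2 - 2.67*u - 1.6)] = (71.157112*u^3 - 1212.09504*u^2 + 529.26744*u - 165.31046)/(308.915776*u^6 - 366.037776*u^5 - 74.774388*u^4 + 154.238157*u^3 + 17.69808*u^2 - 20.5056*u - 4.096)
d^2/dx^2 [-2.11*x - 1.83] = 0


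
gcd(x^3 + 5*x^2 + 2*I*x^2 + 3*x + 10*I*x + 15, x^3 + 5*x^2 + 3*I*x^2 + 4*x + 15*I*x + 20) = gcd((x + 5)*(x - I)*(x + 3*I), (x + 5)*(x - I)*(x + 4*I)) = x^2 + x*(5 - I) - 5*I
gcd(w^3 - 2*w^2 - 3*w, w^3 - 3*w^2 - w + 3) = w^2 - 2*w - 3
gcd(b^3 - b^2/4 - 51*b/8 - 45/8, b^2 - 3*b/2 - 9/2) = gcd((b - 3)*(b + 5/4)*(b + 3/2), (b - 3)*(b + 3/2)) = b^2 - 3*b/2 - 9/2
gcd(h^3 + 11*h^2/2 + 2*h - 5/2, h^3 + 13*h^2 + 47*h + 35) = h^2 + 6*h + 5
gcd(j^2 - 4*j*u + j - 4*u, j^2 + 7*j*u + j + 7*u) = j + 1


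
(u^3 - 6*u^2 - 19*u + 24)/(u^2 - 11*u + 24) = (u^2 + 2*u - 3)/(u - 3)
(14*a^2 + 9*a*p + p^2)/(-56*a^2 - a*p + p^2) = (2*a + p)/(-8*a + p)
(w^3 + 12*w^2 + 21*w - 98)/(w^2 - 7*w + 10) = (w^2 + 14*w + 49)/(w - 5)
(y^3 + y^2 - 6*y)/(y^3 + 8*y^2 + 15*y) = (y - 2)/(y + 5)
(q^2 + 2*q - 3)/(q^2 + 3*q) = (q - 1)/q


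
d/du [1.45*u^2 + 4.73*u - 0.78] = 2.9*u + 4.73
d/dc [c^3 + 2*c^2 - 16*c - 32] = 3*c^2 + 4*c - 16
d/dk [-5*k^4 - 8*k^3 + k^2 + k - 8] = -20*k^3 - 24*k^2 + 2*k + 1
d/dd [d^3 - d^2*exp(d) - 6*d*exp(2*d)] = -d^2*exp(d) + 3*d^2 - 12*d*exp(2*d) - 2*d*exp(d) - 6*exp(2*d)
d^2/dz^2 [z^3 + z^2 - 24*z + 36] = 6*z + 2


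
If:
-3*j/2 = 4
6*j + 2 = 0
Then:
No Solution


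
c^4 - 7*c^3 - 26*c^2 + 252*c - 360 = (c - 6)*(c - 5)*(c - 2)*(c + 6)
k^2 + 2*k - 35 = (k - 5)*(k + 7)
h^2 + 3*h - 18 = (h - 3)*(h + 6)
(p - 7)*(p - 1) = p^2 - 8*p + 7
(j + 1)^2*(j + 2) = j^3 + 4*j^2 + 5*j + 2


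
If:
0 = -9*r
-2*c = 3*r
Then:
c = 0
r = 0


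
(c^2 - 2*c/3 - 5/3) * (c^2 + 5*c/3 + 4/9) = c^4 + c^3 - 7*c^2/3 - 83*c/27 - 20/27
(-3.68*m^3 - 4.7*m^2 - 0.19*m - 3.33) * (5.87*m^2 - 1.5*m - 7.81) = -21.6016*m^5 - 22.069*m^4 + 34.6755*m^3 + 17.4449*m^2 + 6.4789*m + 26.0073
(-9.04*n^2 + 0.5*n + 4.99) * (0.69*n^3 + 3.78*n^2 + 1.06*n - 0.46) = -6.2376*n^5 - 33.8262*n^4 - 4.2493*n^3 + 23.5506*n^2 + 5.0594*n - 2.2954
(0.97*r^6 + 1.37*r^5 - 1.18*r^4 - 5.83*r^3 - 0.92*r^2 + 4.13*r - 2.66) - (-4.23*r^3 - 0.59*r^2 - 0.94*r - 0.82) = 0.97*r^6 + 1.37*r^5 - 1.18*r^4 - 1.6*r^3 - 0.33*r^2 + 5.07*r - 1.84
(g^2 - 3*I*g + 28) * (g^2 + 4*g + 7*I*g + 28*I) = g^4 + 4*g^3 + 4*I*g^3 + 49*g^2 + 16*I*g^2 + 196*g + 196*I*g + 784*I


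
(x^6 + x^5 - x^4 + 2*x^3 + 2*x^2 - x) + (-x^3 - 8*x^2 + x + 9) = x^6 + x^5 - x^4 + x^3 - 6*x^2 + 9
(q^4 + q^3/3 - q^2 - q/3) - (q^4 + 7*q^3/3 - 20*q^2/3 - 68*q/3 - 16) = -2*q^3 + 17*q^2/3 + 67*q/3 + 16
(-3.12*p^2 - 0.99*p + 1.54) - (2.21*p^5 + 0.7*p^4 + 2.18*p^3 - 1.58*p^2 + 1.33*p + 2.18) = -2.21*p^5 - 0.7*p^4 - 2.18*p^3 - 1.54*p^2 - 2.32*p - 0.64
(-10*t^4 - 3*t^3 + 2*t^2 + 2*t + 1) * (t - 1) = -10*t^5 + 7*t^4 + 5*t^3 - t - 1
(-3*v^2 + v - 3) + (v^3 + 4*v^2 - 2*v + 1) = v^3 + v^2 - v - 2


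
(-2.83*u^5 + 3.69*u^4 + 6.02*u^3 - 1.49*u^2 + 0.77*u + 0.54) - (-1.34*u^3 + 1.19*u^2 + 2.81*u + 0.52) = -2.83*u^5 + 3.69*u^4 + 7.36*u^3 - 2.68*u^2 - 2.04*u + 0.02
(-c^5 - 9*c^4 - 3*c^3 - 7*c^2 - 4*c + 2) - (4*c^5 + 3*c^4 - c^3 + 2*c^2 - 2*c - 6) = -5*c^5 - 12*c^4 - 2*c^3 - 9*c^2 - 2*c + 8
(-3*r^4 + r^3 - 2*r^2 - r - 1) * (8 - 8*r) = 24*r^5 - 32*r^4 + 24*r^3 - 8*r^2 - 8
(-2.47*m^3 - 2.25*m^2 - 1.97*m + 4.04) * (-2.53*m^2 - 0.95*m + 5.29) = 6.2491*m^5 + 8.039*m^4 - 5.9447*m^3 - 20.2522*m^2 - 14.2593*m + 21.3716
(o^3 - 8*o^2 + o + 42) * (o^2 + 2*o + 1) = o^5 - 6*o^4 - 14*o^3 + 36*o^2 + 85*o + 42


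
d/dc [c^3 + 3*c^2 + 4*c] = 3*c^2 + 6*c + 4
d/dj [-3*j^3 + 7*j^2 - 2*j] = -9*j^2 + 14*j - 2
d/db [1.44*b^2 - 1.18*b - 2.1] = 2.88*b - 1.18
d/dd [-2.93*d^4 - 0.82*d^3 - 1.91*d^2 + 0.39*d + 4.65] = -11.72*d^3 - 2.46*d^2 - 3.82*d + 0.39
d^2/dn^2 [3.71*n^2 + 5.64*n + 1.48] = 7.42000000000000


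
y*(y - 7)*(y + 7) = y^3 - 49*y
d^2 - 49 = (d - 7)*(d + 7)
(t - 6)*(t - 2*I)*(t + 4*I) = t^3 - 6*t^2 + 2*I*t^2 + 8*t - 12*I*t - 48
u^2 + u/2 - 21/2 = (u - 3)*(u + 7/2)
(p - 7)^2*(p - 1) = p^3 - 15*p^2 + 63*p - 49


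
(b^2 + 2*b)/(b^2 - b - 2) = b*(b + 2)/(b^2 - b - 2)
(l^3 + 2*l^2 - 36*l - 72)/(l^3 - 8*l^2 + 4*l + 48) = (l + 6)/(l - 4)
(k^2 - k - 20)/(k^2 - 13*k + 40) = (k + 4)/(k - 8)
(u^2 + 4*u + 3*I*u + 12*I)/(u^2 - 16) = (u + 3*I)/(u - 4)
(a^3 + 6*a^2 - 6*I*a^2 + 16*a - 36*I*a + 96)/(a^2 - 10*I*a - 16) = (a^2 + 2*a*(3 + I) + 12*I)/(a - 2*I)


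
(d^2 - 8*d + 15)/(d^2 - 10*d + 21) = (d - 5)/(d - 7)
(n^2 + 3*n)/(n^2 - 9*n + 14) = n*(n + 3)/(n^2 - 9*n + 14)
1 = 1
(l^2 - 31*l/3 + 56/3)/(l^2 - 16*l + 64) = (l - 7/3)/(l - 8)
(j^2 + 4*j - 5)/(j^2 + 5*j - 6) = (j + 5)/(j + 6)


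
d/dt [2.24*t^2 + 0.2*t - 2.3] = 4.48*t + 0.2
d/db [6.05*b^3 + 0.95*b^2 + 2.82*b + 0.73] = 18.15*b^2 + 1.9*b + 2.82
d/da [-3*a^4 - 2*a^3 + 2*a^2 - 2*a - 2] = -12*a^3 - 6*a^2 + 4*a - 2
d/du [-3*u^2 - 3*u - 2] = -6*u - 3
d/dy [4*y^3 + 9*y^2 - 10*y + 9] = 12*y^2 + 18*y - 10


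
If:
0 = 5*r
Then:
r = 0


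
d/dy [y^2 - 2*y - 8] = 2*y - 2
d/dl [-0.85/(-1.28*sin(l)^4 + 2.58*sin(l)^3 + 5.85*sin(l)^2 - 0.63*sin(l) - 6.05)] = (-4.352*sin(l)^3 + 6.579*sin(l)^2 + 9.945*sin(l) - 0.5355)*cos(l)/(1.28*sin(l)^4 - 2.58*sin(l)^3 - 5.85*sin(l)^2 + 0.63*sin(l) + 6.05)^2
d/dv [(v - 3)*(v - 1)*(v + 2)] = 3*v^2 - 4*v - 5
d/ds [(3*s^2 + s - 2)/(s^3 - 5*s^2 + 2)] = (-s*(3*s - 10)*(3*s^2 + s - 2) + (6*s + 1)*(s^3 - 5*s^2 + 2))/(s^3 - 5*s^2 + 2)^2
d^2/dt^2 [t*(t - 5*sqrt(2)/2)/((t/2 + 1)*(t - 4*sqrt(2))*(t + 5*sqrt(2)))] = 2*(2*t^6 - 15*sqrt(2)*t^5 - 42*sqrt(2)*t^4 + 210*t^4 - 158*sqrt(2)*t^3 + 1252*t^3 - 1920*sqrt(2)*t^2 + 960*t^2 - 2400*sqrt(2)*t - 2400*t + 11200 + 16000*sqrt(2))/(t^9 + 3*sqrt(2)*t^8 + 6*t^8 - 102*t^7 + 18*sqrt(2)*t^7 - 676*t^6 - 202*sqrt(2)*t^6 - 1404*sqrt(2)*t^5 + 3192*t^5 + 1944*sqrt(2)*t^4 + 26448*t^4 - 9280*t^3 + 26896*sqrt(2)*t^3 - 347520*t^2 + 57600*sqrt(2)*t^2 - 768000*t + 38400*sqrt(2)*t - 512000)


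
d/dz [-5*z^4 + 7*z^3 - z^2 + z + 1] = -20*z^3 + 21*z^2 - 2*z + 1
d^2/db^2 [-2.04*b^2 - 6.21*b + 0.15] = -4.08000000000000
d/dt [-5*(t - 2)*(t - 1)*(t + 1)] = -15*t^2 + 20*t + 5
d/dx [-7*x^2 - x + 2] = -14*x - 1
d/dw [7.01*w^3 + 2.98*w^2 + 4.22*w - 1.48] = 21.03*w^2 + 5.96*w + 4.22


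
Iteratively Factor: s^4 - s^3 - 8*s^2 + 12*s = (s)*(s^3 - s^2 - 8*s + 12) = s*(s - 2)*(s^2 + s - 6) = s*(s - 2)^2*(s + 3)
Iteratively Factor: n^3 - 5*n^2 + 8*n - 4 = (n - 1)*(n^2 - 4*n + 4) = (n - 2)*(n - 1)*(n - 2)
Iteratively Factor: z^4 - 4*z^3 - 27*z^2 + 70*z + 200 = (z - 5)*(z^3 + z^2 - 22*z - 40) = (z - 5)*(z + 2)*(z^2 - z - 20) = (z - 5)*(z + 2)*(z + 4)*(z - 5)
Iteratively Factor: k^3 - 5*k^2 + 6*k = (k - 3)*(k^2 - 2*k) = k*(k - 3)*(k - 2)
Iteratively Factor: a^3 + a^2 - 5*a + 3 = (a - 1)*(a^2 + 2*a - 3) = (a - 1)^2*(a + 3)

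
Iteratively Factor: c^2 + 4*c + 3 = (c + 1)*(c + 3)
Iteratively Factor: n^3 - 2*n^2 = (n - 2)*(n^2) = n*(n - 2)*(n)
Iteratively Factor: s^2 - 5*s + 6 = (s - 3)*(s - 2)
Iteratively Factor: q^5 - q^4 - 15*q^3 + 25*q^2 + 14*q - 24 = (q - 1)*(q^4 - 15*q^2 + 10*q + 24) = (q - 2)*(q - 1)*(q^3 + 2*q^2 - 11*q - 12) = (q - 2)*(q - 1)*(q + 1)*(q^2 + q - 12) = (q - 3)*(q - 2)*(q - 1)*(q + 1)*(q + 4)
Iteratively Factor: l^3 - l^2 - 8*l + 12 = (l + 3)*(l^2 - 4*l + 4) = (l - 2)*(l + 3)*(l - 2)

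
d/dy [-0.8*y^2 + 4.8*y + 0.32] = 4.8 - 1.6*y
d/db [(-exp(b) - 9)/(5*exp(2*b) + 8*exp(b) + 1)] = (5*exp(2*b) + 90*exp(b) + 71)*exp(b)/(25*exp(4*b) + 80*exp(3*b) + 74*exp(2*b) + 16*exp(b) + 1)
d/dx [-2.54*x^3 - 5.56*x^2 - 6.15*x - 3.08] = -7.62*x^2 - 11.12*x - 6.15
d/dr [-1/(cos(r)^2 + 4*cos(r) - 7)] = -2*(cos(r) + 2)*sin(r)/(cos(r)^2 + 4*cos(r) - 7)^2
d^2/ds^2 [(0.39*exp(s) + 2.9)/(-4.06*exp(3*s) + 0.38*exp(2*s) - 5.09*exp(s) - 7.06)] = (-25.714416*exp(6*s) - 428.416884*exp(5*s) + 81.397028*exp(4*s) + 23.035754*exp(3*s) + 758.669748*exp(2*s) - 92.239164*exp(s) + 84.773656)*exp(s)/(66.923416*exp(9*s) - 18.791304*exp(8*s) + 253.463364*exp(7*s) + 301.950664*exp(6*s) + 252.412638*exp(5*s) + 848.909502*exp(4*s) + 657.034565*exp(3*s) + 491.911854*exp(2*s) + 761.111772*exp(s) + 351.895816)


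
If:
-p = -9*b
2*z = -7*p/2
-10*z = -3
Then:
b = -2/105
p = -6/35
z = 3/10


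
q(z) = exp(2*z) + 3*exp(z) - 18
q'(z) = 2*exp(2*z) + 3*exp(z)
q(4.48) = 8032.06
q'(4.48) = 15835.42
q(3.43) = 1028.00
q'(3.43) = 1999.36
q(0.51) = -10.23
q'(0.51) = 10.54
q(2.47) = 157.24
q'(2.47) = 315.01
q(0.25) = -12.50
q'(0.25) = 7.15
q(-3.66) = -17.92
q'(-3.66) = 0.08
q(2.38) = 131.16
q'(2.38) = 265.91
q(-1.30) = -17.11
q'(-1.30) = 0.97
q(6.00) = 163947.08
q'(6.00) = 326719.87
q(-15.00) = -18.00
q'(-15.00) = 0.00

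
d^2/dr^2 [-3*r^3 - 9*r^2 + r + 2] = -18*r - 18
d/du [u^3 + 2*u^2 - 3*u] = 3*u^2 + 4*u - 3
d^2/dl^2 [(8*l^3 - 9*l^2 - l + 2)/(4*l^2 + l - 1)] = 24*l*(5*l^2 - 3*l + 3)/(64*l^6 + 48*l^5 - 36*l^4 - 23*l^3 + 9*l^2 + 3*l - 1)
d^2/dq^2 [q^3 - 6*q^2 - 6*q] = 6*q - 12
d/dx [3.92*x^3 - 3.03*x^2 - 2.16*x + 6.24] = 11.76*x^2 - 6.06*x - 2.16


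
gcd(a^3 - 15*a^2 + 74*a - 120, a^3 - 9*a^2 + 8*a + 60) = a^2 - 11*a + 30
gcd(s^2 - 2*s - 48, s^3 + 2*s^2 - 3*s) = 1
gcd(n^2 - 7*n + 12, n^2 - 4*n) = n - 4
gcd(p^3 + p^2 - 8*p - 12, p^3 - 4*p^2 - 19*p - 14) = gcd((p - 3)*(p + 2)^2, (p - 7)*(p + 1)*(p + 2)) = p + 2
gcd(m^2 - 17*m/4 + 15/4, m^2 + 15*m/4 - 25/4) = m - 5/4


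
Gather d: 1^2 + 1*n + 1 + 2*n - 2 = 3*n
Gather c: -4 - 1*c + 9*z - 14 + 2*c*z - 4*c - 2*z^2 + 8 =c*(2*z - 5) - 2*z^2 + 9*z - 10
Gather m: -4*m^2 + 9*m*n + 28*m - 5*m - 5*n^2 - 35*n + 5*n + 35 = -4*m^2 + m*(9*n + 23) - 5*n^2 - 30*n + 35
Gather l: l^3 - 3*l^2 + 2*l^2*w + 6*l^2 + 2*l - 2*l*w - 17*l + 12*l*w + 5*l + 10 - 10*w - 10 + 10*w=l^3 + l^2*(2*w + 3) + l*(10*w - 10)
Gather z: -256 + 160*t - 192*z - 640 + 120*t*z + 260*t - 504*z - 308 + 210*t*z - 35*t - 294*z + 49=385*t + z*(330*t - 990) - 1155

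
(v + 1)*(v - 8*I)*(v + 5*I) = v^3 + v^2 - 3*I*v^2 + 40*v - 3*I*v + 40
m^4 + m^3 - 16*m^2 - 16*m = m*(m - 4)*(m + 1)*(m + 4)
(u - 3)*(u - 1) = u^2 - 4*u + 3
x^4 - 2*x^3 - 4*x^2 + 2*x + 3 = (x - 3)*(x - 1)*(x + 1)^2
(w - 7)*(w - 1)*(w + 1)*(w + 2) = w^4 - 5*w^3 - 15*w^2 + 5*w + 14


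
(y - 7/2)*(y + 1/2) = y^2 - 3*y - 7/4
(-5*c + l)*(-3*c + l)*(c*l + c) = 15*c^3*l + 15*c^3 - 8*c^2*l^2 - 8*c^2*l + c*l^3 + c*l^2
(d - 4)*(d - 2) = d^2 - 6*d + 8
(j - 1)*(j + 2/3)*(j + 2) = j^3 + 5*j^2/3 - 4*j/3 - 4/3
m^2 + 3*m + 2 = (m + 1)*(m + 2)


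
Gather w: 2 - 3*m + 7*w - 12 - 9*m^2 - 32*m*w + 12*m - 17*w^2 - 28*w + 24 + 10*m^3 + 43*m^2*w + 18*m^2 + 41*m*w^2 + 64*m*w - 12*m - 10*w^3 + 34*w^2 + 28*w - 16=10*m^3 + 9*m^2 - 3*m - 10*w^3 + w^2*(41*m + 17) + w*(43*m^2 + 32*m + 7) - 2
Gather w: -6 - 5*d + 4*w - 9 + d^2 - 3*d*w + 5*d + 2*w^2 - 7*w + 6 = d^2 + 2*w^2 + w*(-3*d - 3) - 9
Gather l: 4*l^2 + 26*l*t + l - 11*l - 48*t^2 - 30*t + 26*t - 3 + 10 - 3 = 4*l^2 + l*(26*t - 10) - 48*t^2 - 4*t + 4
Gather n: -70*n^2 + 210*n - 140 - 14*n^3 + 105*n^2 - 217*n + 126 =-14*n^3 + 35*n^2 - 7*n - 14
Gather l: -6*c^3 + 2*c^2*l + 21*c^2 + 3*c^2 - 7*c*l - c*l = -6*c^3 + 24*c^2 + l*(2*c^2 - 8*c)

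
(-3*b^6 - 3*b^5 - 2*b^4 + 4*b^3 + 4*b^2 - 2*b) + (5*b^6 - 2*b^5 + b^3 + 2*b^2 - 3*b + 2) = 2*b^6 - 5*b^5 - 2*b^4 + 5*b^3 + 6*b^2 - 5*b + 2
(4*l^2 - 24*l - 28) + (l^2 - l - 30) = 5*l^2 - 25*l - 58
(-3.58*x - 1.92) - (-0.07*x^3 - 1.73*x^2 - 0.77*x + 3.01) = 0.07*x^3 + 1.73*x^2 - 2.81*x - 4.93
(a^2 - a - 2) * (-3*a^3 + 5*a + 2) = -3*a^5 + 3*a^4 + 11*a^3 - 3*a^2 - 12*a - 4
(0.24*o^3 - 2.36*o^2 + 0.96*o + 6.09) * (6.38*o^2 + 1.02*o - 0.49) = 1.5312*o^5 - 14.812*o^4 + 3.6*o^3 + 40.9898*o^2 + 5.7414*o - 2.9841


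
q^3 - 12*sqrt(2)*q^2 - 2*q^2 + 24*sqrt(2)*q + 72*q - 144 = (q - 2)*(q - 6*sqrt(2))^2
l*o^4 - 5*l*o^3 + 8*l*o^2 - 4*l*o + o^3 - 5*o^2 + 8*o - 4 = (o - 2)^2*(o - 1)*(l*o + 1)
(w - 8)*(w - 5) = w^2 - 13*w + 40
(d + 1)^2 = d^2 + 2*d + 1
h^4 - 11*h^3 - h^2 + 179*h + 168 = (h - 8)*(h - 7)*(h + 1)*(h + 3)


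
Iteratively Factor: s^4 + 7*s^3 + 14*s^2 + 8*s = (s + 2)*(s^3 + 5*s^2 + 4*s) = (s + 1)*(s + 2)*(s^2 + 4*s) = (s + 1)*(s + 2)*(s + 4)*(s)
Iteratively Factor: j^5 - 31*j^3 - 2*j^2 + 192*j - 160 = (j + 4)*(j^4 - 4*j^3 - 15*j^2 + 58*j - 40) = (j - 5)*(j + 4)*(j^3 + j^2 - 10*j + 8) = (j - 5)*(j - 1)*(j + 4)*(j^2 + 2*j - 8) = (j - 5)*(j - 2)*(j - 1)*(j + 4)*(j + 4)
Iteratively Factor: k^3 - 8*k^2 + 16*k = (k)*(k^2 - 8*k + 16) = k*(k - 4)*(k - 4)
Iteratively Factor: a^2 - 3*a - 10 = (a - 5)*(a + 2)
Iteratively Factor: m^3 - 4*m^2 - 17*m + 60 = (m - 3)*(m^2 - m - 20) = (m - 3)*(m + 4)*(m - 5)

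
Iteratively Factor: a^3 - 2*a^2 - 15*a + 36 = (a + 4)*(a^2 - 6*a + 9) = (a - 3)*(a + 4)*(a - 3)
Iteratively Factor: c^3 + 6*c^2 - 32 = (c - 2)*(c^2 + 8*c + 16) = (c - 2)*(c + 4)*(c + 4)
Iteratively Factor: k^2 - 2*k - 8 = (k - 4)*(k + 2)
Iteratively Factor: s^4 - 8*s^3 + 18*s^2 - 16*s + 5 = (s - 1)*(s^3 - 7*s^2 + 11*s - 5) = (s - 1)^2*(s^2 - 6*s + 5) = (s - 5)*(s - 1)^2*(s - 1)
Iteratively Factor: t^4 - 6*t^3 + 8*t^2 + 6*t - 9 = (t + 1)*(t^3 - 7*t^2 + 15*t - 9) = (t - 3)*(t + 1)*(t^2 - 4*t + 3) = (t - 3)^2*(t + 1)*(t - 1)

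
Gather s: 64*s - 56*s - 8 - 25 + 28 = 8*s - 5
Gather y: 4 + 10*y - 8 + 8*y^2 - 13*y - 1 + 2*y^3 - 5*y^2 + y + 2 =2*y^3 + 3*y^2 - 2*y - 3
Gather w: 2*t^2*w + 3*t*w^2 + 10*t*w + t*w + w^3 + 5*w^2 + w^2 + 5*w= w^3 + w^2*(3*t + 6) + w*(2*t^2 + 11*t + 5)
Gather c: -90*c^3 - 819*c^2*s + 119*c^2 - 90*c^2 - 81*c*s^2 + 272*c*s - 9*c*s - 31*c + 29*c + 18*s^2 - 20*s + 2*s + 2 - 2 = -90*c^3 + c^2*(29 - 819*s) + c*(-81*s^2 + 263*s - 2) + 18*s^2 - 18*s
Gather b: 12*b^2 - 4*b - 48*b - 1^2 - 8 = 12*b^2 - 52*b - 9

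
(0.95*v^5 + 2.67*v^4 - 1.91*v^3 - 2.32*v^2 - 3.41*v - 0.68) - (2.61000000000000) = 0.95*v^5 + 2.67*v^4 - 1.91*v^3 - 2.32*v^2 - 3.41*v - 3.29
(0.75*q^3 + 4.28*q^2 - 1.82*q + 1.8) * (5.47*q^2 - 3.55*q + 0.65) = 4.1025*q^5 + 20.7491*q^4 - 24.6619*q^3 + 19.089*q^2 - 7.573*q + 1.17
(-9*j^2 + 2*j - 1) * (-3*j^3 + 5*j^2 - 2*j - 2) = 27*j^5 - 51*j^4 + 31*j^3 + 9*j^2 - 2*j + 2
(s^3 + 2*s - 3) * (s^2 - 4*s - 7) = s^5 - 4*s^4 - 5*s^3 - 11*s^2 - 2*s + 21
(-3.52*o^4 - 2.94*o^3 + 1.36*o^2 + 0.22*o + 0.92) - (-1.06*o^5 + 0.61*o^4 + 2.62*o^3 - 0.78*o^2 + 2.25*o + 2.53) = 1.06*o^5 - 4.13*o^4 - 5.56*o^3 + 2.14*o^2 - 2.03*o - 1.61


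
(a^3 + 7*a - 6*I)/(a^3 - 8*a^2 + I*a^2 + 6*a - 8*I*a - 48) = (a - I)/(a - 8)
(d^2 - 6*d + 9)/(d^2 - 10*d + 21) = (d - 3)/(d - 7)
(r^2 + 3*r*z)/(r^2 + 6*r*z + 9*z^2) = r/(r + 3*z)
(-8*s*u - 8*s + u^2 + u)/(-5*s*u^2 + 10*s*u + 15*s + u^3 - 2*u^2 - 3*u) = (8*s - u)/(5*s*u - 15*s - u^2 + 3*u)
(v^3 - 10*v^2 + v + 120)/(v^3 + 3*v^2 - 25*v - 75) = (v - 8)/(v + 5)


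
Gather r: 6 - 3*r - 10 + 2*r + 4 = -r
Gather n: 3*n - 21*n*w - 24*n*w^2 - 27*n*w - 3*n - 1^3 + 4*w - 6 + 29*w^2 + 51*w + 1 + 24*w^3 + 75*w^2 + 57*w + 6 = n*(-24*w^2 - 48*w) + 24*w^3 + 104*w^2 + 112*w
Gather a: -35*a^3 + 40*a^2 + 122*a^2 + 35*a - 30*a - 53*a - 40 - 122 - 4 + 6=-35*a^3 + 162*a^2 - 48*a - 160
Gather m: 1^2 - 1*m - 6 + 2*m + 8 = m + 3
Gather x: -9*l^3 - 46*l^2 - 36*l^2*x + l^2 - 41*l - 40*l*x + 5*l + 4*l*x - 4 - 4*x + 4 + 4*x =-9*l^3 - 45*l^2 - 36*l + x*(-36*l^2 - 36*l)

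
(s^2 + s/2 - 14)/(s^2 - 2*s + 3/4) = 2*(2*s^2 + s - 28)/(4*s^2 - 8*s + 3)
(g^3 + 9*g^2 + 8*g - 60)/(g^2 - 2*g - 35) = (g^2 + 4*g - 12)/(g - 7)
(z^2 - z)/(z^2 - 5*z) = (z - 1)/(z - 5)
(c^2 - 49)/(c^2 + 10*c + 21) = (c - 7)/(c + 3)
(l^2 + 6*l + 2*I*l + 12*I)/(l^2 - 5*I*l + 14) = (l + 6)/(l - 7*I)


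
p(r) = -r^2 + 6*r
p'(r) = 6 - 2*r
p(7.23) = -8.89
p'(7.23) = -8.46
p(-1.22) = -8.81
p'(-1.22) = 8.44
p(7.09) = -7.73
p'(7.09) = -8.18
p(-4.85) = -52.62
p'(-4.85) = 15.70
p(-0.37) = -2.36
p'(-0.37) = 6.74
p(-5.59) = -64.79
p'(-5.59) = 17.18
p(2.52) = 8.77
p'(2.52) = 0.96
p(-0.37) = -2.36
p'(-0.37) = 6.74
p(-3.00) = -27.00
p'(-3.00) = 12.00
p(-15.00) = -315.00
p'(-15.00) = 36.00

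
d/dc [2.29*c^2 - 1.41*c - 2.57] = 4.58*c - 1.41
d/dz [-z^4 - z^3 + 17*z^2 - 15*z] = -4*z^3 - 3*z^2 + 34*z - 15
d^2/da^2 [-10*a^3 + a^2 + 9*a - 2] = 2 - 60*a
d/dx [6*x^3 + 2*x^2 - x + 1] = 18*x^2 + 4*x - 1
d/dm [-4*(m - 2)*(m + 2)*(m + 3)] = -12*m^2 - 24*m + 16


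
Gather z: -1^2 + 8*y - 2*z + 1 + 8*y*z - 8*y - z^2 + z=-z^2 + z*(8*y - 1)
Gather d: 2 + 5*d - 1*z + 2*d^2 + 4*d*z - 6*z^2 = 2*d^2 + d*(4*z + 5) - 6*z^2 - z + 2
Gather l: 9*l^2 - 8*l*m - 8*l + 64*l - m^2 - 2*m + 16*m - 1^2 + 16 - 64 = 9*l^2 + l*(56 - 8*m) - m^2 + 14*m - 49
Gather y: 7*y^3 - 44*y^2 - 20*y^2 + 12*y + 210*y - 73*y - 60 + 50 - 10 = 7*y^3 - 64*y^2 + 149*y - 20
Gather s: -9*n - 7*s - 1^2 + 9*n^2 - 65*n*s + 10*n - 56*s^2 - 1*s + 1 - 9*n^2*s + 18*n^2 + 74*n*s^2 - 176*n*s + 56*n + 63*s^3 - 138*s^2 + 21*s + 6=27*n^2 + 57*n + 63*s^3 + s^2*(74*n - 194) + s*(-9*n^2 - 241*n + 13) + 6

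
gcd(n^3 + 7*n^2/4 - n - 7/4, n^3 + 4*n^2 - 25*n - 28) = n + 1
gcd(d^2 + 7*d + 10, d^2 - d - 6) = d + 2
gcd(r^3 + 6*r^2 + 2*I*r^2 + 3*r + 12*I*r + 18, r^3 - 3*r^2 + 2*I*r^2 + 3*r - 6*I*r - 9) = r^2 + 2*I*r + 3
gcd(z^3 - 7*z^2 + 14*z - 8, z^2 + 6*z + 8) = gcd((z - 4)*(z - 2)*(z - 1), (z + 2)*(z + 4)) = 1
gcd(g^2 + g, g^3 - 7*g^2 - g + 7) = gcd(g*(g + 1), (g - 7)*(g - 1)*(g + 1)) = g + 1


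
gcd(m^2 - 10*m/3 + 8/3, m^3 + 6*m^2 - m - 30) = m - 2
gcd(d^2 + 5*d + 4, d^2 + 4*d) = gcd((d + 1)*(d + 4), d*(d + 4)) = d + 4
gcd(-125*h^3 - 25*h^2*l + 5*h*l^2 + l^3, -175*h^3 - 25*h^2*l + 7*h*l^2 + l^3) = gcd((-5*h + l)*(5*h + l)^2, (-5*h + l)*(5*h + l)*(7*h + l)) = 25*h^2 - l^2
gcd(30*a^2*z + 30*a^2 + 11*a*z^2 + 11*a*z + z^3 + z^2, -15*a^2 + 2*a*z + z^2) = 5*a + z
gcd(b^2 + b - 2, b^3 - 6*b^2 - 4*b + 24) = b + 2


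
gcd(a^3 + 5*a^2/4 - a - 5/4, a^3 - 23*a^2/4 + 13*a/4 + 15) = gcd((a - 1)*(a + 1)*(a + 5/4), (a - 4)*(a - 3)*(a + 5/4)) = a + 5/4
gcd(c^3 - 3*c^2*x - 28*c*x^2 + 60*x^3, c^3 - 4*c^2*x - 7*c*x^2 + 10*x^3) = 1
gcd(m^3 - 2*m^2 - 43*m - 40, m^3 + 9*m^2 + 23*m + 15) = m^2 + 6*m + 5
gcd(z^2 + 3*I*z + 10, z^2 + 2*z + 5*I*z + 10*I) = z + 5*I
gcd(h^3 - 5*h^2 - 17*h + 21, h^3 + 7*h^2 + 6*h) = 1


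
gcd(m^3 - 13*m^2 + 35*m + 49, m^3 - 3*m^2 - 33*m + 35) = m - 7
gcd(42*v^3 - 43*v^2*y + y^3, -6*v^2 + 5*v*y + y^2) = -v + y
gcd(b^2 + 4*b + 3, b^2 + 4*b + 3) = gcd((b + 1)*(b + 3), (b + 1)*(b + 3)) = b^2 + 4*b + 3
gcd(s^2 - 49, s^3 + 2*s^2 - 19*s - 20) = 1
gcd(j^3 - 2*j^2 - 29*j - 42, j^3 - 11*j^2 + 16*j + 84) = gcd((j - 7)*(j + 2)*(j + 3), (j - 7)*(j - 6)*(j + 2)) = j^2 - 5*j - 14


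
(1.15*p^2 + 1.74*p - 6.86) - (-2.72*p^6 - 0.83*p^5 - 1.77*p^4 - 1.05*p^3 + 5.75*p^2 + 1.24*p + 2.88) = 2.72*p^6 + 0.83*p^5 + 1.77*p^4 + 1.05*p^3 - 4.6*p^2 + 0.5*p - 9.74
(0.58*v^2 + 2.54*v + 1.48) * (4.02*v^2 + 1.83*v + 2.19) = 2.3316*v^4 + 11.2722*v^3 + 11.868*v^2 + 8.271*v + 3.2412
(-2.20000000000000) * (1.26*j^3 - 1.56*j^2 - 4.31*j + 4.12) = -2.772*j^3 + 3.432*j^2 + 9.482*j - 9.064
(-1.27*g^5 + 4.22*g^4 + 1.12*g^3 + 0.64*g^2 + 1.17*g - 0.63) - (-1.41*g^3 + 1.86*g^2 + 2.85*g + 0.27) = -1.27*g^5 + 4.22*g^4 + 2.53*g^3 - 1.22*g^2 - 1.68*g - 0.9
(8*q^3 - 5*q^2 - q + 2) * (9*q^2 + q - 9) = 72*q^5 - 37*q^4 - 86*q^3 + 62*q^2 + 11*q - 18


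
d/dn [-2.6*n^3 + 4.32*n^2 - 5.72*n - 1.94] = -7.8*n^2 + 8.64*n - 5.72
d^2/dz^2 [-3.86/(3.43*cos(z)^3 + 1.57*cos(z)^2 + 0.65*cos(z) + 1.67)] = (-923.957392*(-0.940585009140768*sin(z)^2 + 0.287020109689214*cos(z) + 1.0)^2*sin(z)^2 - (12.43885*cos(z) + 12.1204*cos(2*z) + 29.78955*cos(3*z))*(3.43*cos(z)^3 + 1.57*cos(z)^2 + 0.65*cos(z) + 1.67))/(3.43*cos(z)^3 + 1.57*cos(z)^2 + 0.65*cos(z) + 1.67)^3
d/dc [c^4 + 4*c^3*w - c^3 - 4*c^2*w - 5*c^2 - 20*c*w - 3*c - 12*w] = 4*c^3 + 12*c^2*w - 3*c^2 - 8*c*w - 10*c - 20*w - 3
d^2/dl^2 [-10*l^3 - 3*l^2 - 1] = -60*l - 6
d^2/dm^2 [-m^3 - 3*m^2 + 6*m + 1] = -6*m - 6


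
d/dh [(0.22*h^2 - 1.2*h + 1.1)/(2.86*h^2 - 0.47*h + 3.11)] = (3.3286*h^2 - 4.9236*h - 3.215)/(8.1796*h^4 - 2.6884*h^3 + 18.0101*h^2 - 2.9234*h + 9.6721)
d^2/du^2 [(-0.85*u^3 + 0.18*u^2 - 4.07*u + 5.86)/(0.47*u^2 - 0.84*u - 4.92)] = (4.44089209850063e-16*u^5 + 8.88178419700125e-16*u^4 - 6.78659800000001*u^3 - 10.813044*u^2 - 193.802616*u + 77.726256)/(0.103823*u^6 - 0.556668*u^5 - 2.265588*u^4 + 11.061792*u^3 + 23.716368*u^2 - 61.000128*u - 119.095488)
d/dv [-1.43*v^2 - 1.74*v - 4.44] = -2.86*v - 1.74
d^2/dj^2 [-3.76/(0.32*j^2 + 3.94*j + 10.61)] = (0.770048*j^2 + 9.481216*j - 3.76*(0.64*j + 3.94)*(1.28*j + 7.88) + 25.531904)/(0.32*j^2 + 3.94*j + 10.61)^3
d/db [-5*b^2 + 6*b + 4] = 6 - 10*b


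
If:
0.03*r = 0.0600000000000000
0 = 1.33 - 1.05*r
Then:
No Solution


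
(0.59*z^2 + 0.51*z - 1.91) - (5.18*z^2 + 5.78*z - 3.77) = -4.59*z^2 - 5.27*z + 1.86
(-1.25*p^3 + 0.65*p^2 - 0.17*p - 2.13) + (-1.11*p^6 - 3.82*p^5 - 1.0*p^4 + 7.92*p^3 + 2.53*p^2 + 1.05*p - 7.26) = -1.11*p^6 - 3.82*p^5 - 1.0*p^4 + 6.67*p^3 + 3.18*p^2 + 0.88*p - 9.39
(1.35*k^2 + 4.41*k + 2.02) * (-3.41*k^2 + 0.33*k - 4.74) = -4.6035*k^4 - 14.5926*k^3 - 11.8319*k^2 - 20.2368*k - 9.5748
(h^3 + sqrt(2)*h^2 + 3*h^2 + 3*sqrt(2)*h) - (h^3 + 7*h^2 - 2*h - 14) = -4*h^2 + sqrt(2)*h^2 + 2*h + 3*sqrt(2)*h + 14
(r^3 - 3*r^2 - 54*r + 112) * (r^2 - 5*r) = r^5 - 8*r^4 - 39*r^3 + 382*r^2 - 560*r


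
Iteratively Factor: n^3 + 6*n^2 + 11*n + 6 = (n + 2)*(n^2 + 4*n + 3) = (n + 2)*(n + 3)*(n + 1)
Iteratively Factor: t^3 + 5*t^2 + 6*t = (t)*(t^2 + 5*t + 6) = t*(t + 3)*(t + 2)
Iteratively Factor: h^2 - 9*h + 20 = (h - 4)*(h - 5)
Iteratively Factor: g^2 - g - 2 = (g + 1)*(g - 2)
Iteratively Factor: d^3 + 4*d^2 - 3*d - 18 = (d + 3)*(d^2 + d - 6) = (d - 2)*(d + 3)*(d + 3)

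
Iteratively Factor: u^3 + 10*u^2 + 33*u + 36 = (u + 3)*(u^2 + 7*u + 12) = (u + 3)*(u + 4)*(u + 3)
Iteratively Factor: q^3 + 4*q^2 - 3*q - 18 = (q + 3)*(q^2 + q - 6) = (q + 3)^2*(q - 2)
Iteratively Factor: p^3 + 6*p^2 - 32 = (p - 2)*(p^2 + 8*p + 16) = (p - 2)*(p + 4)*(p + 4)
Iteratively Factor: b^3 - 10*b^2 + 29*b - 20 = (b - 1)*(b^2 - 9*b + 20) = (b - 5)*(b - 1)*(b - 4)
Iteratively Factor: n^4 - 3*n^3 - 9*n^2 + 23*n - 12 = (n + 3)*(n^3 - 6*n^2 + 9*n - 4) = (n - 4)*(n + 3)*(n^2 - 2*n + 1) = (n - 4)*(n - 1)*(n + 3)*(n - 1)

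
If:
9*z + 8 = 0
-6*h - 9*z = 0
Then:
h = 4/3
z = -8/9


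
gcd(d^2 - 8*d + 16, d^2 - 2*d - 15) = 1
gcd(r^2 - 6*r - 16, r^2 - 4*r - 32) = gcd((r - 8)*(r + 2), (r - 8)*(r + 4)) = r - 8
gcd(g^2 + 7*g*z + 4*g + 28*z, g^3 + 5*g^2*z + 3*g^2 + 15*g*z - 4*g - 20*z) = g + 4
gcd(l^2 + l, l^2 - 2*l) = l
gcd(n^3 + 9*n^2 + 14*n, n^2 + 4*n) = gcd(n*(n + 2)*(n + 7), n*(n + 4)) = n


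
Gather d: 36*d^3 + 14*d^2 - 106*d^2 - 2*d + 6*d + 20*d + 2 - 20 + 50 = 36*d^3 - 92*d^2 + 24*d + 32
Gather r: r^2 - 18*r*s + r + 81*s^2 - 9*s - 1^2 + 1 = r^2 + r*(1 - 18*s) + 81*s^2 - 9*s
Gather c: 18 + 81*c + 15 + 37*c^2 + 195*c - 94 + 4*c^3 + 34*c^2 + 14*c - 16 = 4*c^3 + 71*c^2 + 290*c - 77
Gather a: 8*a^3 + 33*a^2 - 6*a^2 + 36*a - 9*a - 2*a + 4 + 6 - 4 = 8*a^3 + 27*a^2 + 25*a + 6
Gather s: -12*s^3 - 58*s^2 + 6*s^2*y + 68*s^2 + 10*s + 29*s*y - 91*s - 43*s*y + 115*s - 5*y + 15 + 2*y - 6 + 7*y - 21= -12*s^3 + s^2*(6*y + 10) + s*(34 - 14*y) + 4*y - 12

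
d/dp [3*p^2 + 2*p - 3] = 6*p + 2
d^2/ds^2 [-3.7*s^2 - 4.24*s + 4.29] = -7.40000000000000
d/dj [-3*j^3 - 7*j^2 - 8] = j*(-9*j - 14)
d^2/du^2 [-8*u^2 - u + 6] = -16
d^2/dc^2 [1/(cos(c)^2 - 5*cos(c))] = (-(1 - cos(2*c))^2 - 75*cos(c)/4 - 27*cos(2*c)/2 + 15*cos(3*c)/4 + 81/2)/((cos(c) - 5)^3*cos(c)^3)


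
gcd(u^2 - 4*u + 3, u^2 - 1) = u - 1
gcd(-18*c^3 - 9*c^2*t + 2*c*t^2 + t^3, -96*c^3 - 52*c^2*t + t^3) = 2*c + t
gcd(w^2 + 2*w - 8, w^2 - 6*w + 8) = w - 2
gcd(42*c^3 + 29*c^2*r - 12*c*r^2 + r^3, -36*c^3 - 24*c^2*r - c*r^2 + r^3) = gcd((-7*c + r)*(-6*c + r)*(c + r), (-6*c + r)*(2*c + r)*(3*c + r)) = -6*c + r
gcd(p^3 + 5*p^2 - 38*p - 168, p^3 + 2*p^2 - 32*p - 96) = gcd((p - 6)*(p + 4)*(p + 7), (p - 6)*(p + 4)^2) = p^2 - 2*p - 24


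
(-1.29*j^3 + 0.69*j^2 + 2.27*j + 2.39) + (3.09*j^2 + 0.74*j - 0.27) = -1.29*j^3 + 3.78*j^2 + 3.01*j + 2.12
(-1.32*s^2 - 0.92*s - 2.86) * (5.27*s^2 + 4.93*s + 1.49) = -6.9564*s^4 - 11.356*s^3 - 21.5746*s^2 - 15.4706*s - 4.2614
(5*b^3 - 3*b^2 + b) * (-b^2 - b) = -5*b^5 - 2*b^4 + 2*b^3 - b^2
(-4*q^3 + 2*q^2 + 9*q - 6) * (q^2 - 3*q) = -4*q^5 + 14*q^4 + 3*q^3 - 33*q^2 + 18*q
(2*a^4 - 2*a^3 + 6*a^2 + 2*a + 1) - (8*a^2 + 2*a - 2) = 2*a^4 - 2*a^3 - 2*a^2 + 3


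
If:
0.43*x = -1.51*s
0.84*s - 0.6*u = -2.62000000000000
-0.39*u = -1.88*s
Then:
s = 1.28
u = 6.15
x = -4.48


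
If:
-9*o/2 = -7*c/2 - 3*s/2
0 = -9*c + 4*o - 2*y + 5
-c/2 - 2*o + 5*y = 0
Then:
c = 4*y/5 + 1/2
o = 23*y/10 - 1/8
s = 151*y/30 - 37/24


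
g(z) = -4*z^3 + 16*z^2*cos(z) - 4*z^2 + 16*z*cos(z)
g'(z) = -16*z^2*sin(z) - 12*z^2 - 16*z*sin(z) + 32*z*cos(z) - 8*z + 16*cos(z)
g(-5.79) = 1033.19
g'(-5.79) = -715.16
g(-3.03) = -23.25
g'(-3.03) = 5.49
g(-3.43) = -13.50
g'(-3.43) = -61.78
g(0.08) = 1.35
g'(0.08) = 17.67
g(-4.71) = 328.54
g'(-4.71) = -507.79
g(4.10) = -535.24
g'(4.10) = -45.37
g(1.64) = -33.19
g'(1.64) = -119.24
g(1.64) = -33.19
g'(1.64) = -119.24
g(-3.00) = -23.04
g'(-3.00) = 8.75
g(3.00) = -334.08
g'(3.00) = -269.97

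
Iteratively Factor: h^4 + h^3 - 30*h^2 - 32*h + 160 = (h - 2)*(h^3 + 3*h^2 - 24*h - 80) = (h - 2)*(h + 4)*(h^2 - h - 20) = (h - 5)*(h - 2)*(h + 4)*(h + 4)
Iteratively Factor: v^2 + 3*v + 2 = (v + 2)*(v + 1)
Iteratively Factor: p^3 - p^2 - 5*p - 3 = (p + 1)*(p^2 - 2*p - 3) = (p + 1)^2*(p - 3)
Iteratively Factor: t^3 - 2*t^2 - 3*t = (t - 3)*(t^2 + t) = (t - 3)*(t + 1)*(t)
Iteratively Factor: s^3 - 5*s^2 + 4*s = (s)*(s^2 - 5*s + 4) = s*(s - 1)*(s - 4)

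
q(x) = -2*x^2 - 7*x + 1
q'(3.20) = -19.80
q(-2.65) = 5.50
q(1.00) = -8.00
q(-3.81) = -1.36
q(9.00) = -224.00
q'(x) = -4*x - 7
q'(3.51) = -21.04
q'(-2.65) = 3.60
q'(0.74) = -9.96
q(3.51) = -48.21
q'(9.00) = -43.00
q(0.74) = -5.28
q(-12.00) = -203.00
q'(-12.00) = 41.00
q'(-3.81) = 8.24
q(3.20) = -41.88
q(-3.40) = 1.68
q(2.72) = -32.84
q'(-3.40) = 6.60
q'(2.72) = -17.88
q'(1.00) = -11.00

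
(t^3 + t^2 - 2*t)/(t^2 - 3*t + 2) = t*(t + 2)/(t - 2)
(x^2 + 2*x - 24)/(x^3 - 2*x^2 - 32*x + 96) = 1/(x - 4)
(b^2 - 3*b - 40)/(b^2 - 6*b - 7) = (-b^2 + 3*b + 40)/(-b^2 + 6*b + 7)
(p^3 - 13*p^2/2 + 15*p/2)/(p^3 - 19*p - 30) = p*(2*p - 3)/(2*(p^2 + 5*p + 6))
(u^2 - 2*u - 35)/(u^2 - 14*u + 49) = (u + 5)/(u - 7)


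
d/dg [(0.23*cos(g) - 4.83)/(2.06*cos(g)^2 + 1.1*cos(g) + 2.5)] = (0.4738*cos(g)^2 - 19.8996*cos(g) - 5.888)*sin(g)/(4.2436*cos(g)^4 + 4.532*cos(g)^3 + 11.51*cos(g)^2 + 5.5*cos(g) + 6.25)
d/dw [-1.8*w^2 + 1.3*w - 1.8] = 1.3 - 3.6*w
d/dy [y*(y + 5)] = 2*y + 5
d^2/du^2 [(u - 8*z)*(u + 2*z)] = 2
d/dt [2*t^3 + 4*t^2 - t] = 6*t^2 + 8*t - 1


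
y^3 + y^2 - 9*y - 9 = (y - 3)*(y + 1)*(y + 3)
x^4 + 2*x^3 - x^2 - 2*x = x*(x - 1)*(x + 1)*(x + 2)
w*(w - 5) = w^2 - 5*w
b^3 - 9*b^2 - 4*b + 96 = (b - 8)*(b - 4)*(b + 3)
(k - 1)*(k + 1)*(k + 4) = k^3 + 4*k^2 - k - 4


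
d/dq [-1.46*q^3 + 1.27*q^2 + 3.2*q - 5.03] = -4.38*q^2 + 2.54*q + 3.2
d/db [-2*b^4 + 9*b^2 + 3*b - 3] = -8*b^3 + 18*b + 3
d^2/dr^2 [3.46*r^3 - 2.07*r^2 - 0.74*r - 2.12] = 20.76*r - 4.14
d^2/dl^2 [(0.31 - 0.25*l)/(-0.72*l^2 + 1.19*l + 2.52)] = ((1.0414 - 1.08*l)*(-0.72*l^2 + 1.19*l + 2.52) - (0.25*l - 0.31)*(1.44*l - 1.19)*(2.88*l - 2.38))/(-0.72*l^2 + 1.19*l + 2.52)^3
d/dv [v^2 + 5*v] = 2*v + 5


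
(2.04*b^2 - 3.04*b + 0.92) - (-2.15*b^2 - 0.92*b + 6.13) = 4.19*b^2 - 2.12*b - 5.21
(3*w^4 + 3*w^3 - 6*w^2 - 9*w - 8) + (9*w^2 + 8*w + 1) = 3*w^4 + 3*w^3 + 3*w^2 - w - 7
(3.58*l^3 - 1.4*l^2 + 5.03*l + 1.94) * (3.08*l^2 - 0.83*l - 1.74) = 11.0264*l^5 - 7.2834*l^4 + 10.4252*l^3 + 4.2363*l^2 - 10.3624*l - 3.3756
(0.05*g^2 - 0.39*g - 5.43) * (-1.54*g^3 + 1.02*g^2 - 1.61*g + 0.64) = -0.077*g^5 + 0.6516*g^4 + 7.8839*g^3 - 4.8787*g^2 + 8.4927*g - 3.4752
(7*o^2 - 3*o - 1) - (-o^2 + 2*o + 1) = 8*o^2 - 5*o - 2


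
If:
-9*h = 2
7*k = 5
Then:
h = -2/9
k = 5/7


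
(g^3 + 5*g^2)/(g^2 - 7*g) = g*(g + 5)/(g - 7)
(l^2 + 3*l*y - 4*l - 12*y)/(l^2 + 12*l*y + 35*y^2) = (l^2 + 3*l*y - 4*l - 12*y)/(l^2 + 12*l*y + 35*y^2)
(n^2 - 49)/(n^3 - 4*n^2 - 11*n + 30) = (n^2 - 49)/(n^3 - 4*n^2 - 11*n + 30)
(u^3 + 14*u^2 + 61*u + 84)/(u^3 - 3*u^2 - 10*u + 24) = (u^2 + 11*u + 28)/(u^2 - 6*u + 8)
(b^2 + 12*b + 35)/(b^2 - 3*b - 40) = (b + 7)/(b - 8)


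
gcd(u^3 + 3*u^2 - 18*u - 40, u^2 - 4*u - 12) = u + 2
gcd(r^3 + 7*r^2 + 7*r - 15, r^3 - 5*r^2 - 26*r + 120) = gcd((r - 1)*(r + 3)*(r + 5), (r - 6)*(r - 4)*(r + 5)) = r + 5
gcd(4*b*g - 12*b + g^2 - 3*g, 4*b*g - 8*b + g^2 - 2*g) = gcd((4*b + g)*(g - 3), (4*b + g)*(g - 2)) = 4*b + g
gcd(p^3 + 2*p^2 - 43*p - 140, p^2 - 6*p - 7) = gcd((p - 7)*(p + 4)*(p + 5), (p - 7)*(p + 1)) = p - 7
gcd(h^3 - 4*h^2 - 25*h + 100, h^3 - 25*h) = h^2 - 25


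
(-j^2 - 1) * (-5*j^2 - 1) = 5*j^4 + 6*j^2 + 1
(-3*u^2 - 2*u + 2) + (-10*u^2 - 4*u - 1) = -13*u^2 - 6*u + 1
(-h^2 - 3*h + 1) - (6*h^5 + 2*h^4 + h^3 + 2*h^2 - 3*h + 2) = -6*h^5 - 2*h^4 - h^3 - 3*h^2 - 1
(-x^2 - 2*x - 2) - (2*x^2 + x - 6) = -3*x^2 - 3*x + 4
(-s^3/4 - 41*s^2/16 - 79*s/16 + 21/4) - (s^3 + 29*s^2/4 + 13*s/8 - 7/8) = -5*s^3/4 - 157*s^2/16 - 105*s/16 + 49/8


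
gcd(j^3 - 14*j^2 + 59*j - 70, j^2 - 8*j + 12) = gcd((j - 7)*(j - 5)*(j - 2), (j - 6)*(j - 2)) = j - 2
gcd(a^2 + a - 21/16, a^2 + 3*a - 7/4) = 1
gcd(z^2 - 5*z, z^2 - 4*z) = z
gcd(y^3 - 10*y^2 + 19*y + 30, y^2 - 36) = y - 6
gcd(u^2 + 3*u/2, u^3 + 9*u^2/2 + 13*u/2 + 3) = u + 3/2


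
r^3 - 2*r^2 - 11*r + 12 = (r - 4)*(r - 1)*(r + 3)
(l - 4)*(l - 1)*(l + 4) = l^3 - l^2 - 16*l + 16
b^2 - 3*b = b*(b - 3)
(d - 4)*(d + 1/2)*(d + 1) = d^3 - 5*d^2/2 - 11*d/2 - 2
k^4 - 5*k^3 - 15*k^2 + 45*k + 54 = (k - 6)*(k - 3)*(k + 1)*(k + 3)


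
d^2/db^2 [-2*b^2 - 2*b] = -4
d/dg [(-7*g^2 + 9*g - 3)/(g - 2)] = (-7*g^2 + 28*g - 15)/(g^2 - 4*g + 4)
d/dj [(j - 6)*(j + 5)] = 2*j - 1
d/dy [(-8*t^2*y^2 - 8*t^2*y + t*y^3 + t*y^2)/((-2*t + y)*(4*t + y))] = t*(128*t^3*y + 64*t^3 - 40*t^2*y^2 - 16*t^2*y + 4*t*y^3 + 10*t*y^2 + y^4)/(64*t^4 - 32*t^3*y - 12*t^2*y^2 + 4*t*y^3 + y^4)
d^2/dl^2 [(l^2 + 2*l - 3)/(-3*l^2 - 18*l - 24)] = 2*(4*l^3 + 33*l^2 + 102*l + 116)/(3*(l^6 + 18*l^5 + 132*l^4 + 504*l^3 + 1056*l^2 + 1152*l + 512))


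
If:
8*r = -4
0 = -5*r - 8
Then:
No Solution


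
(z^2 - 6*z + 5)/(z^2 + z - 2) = (z - 5)/(z + 2)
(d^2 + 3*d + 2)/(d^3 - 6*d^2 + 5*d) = (d^2 + 3*d + 2)/(d*(d^2 - 6*d + 5))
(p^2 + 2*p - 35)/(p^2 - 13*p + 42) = (p^2 + 2*p - 35)/(p^2 - 13*p + 42)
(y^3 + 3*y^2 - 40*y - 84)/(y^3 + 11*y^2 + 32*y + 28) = (y - 6)/(y + 2)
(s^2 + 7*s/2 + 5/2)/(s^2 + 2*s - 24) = (2*s^2 + 7*s + 5)/(2*(s^2 + 2*s - 24))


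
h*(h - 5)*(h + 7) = h^3 + 2*h^2 - 35*h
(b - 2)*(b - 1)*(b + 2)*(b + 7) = b^4 + 6*b^3 - 11*b^2 - 24*b + 28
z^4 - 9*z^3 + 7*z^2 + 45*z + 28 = (z - 7)*(z - 4)*(z + 1)^2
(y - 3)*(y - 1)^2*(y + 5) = y^4 - 18*y^2 + 32*y - 15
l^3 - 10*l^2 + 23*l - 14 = (l - 7)*(l - 2)*(l - 1)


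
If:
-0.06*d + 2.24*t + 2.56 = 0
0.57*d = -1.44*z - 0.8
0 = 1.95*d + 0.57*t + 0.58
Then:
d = 0.04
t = -1.14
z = -0.57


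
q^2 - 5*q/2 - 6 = (q - 4)*(q + 3/2)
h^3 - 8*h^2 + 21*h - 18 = (h - 3)^2*(h - 2)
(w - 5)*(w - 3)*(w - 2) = w^3 - 10*w^2 + 31*w - 30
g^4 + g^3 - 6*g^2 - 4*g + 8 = (g - 2)*(g - 1)*(g + 2)^2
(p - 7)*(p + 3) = p^2 - 4*p - 21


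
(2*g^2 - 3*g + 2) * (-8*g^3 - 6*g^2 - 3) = -16*g^5 + 12*g^4 + 2*g^3 - 18*g^2 + 9*g - 6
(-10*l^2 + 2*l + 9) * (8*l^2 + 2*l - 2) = -80*l^4 - 4*l^3 + 96*l^2 + 14*l - 18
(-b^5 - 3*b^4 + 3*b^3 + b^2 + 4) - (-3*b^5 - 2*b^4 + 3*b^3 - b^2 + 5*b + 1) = 2*b^5 - b^4 + 2*b^2 - 5*b + 3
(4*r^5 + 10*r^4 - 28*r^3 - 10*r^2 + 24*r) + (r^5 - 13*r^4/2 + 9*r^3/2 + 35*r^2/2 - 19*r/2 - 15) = 5*r^5 + 7*r^4/2 - 47*r^3/2 + 15*r^2/2 + 29*r/2 - 15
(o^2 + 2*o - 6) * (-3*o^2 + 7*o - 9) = -3*o^4 + o^3 + 23*o^2 - 60*o + 54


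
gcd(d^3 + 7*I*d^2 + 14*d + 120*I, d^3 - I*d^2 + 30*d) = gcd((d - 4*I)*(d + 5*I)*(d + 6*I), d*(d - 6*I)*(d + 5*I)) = d + 5*I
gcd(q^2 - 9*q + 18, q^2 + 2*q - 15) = q - 3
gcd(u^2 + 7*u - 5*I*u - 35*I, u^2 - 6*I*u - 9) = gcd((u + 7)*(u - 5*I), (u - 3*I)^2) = 1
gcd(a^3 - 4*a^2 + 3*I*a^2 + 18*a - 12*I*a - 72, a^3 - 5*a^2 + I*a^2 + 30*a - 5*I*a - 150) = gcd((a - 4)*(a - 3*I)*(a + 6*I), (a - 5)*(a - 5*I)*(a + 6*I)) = a + 6*I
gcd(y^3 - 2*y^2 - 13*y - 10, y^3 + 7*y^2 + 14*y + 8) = y^2 + 3*y + 2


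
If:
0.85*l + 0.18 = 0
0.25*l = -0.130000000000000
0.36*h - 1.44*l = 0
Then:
No Solution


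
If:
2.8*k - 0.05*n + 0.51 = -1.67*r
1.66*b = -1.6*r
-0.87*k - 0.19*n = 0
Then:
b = -0.963855421686747*r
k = -0.551346655082537*r - 0.168375325803649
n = 2.52458731537793*r + 0.770981754995656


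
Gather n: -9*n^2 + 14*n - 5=-9*n^2 + 14*n - 5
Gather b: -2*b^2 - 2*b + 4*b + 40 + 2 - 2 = -2*b^2 + 2*b + 40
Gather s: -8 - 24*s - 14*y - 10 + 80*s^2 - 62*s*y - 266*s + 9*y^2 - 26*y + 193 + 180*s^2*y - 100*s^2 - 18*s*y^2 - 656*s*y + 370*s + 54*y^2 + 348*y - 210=s^2*(180*y - 20) + s*(-18*y^2 - 718*y + 80) + 63*y^2 + 308*y - 35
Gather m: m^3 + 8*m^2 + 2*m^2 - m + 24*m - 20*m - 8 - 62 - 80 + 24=m^3 + 10*m^2 + 3*m - 126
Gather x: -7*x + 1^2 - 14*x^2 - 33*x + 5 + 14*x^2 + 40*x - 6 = 0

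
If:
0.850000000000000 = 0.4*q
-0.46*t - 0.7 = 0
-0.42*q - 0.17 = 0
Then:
No Solution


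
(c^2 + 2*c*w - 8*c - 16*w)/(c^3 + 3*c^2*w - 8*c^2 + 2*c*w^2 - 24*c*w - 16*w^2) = 1/(c + w)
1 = 1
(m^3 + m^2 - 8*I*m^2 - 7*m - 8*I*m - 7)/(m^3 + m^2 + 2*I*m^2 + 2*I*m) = (m^2 - 8*I*m - 7)/(m*(m + 2*I))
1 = 1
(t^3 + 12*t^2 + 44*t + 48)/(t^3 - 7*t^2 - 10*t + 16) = (t^2 + 10*t + 24)/(t^2 - 9*t + 8)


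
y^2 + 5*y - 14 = (y - 2)*(y + 7)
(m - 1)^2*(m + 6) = m^3 + 4*m^2 - 11*m + 6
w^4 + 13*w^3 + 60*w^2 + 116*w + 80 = (w + 2)^2*(w + 4)*(w + 5)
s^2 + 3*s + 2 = (s + 1)*(s + 2)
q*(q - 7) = q^2 - 7*q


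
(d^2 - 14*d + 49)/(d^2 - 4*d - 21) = (d - 7)/(d + 3)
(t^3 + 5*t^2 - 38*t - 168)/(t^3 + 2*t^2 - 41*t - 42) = (t + 4)/(t + 1)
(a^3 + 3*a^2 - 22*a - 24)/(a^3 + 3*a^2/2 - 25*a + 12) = 2*(a + 1)/(2*a - 1)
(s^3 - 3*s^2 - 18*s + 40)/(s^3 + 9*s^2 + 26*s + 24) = (s^2 - 7*s + 10)/(s^2 + 5*s + 6)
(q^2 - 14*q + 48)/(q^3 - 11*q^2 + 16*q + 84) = (q - 8)/(q^2 - 5*q - 14)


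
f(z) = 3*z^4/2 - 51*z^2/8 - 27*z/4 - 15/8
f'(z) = 6*z^3 - 51*z/4 - 27/4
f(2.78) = 19.68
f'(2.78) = 86.71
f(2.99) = 40.84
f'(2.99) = 115.51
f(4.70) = 557.53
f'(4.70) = 556.26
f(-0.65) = 0.09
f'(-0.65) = -0.11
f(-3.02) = 85.14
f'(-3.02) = -133.51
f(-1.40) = 0.84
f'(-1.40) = -5.36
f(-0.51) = 0.01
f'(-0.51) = -1.04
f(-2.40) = 27.37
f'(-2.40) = -59.09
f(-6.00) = 1753.12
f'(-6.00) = -1226.25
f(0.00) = -1.88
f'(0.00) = -6.75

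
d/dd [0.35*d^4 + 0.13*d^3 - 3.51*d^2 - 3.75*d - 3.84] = 1.4*d^3 + 0.39*d^2 - 7.02*d - 3.75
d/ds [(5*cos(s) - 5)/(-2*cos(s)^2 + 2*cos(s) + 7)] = 5*(4*cos(s) - cos(2*s) - 10)*sin(s)/(2*cos(s) - cos(2*s) + 6)^2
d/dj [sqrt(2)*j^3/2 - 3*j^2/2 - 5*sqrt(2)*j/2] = 3*sqrt(2)*j^2/2 - 3*j - 5*sqrt(2)/2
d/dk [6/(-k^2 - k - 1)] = 6*(2*k + 1)/(k^2 + k + 1)^2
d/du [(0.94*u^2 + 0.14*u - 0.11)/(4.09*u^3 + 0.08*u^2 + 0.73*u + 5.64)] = (-3.8446*u^4 - 1.1452*u^3 + 2.0247*u^2 + 10.6208*u + 0.8699)/(16.7281*u^6 + 0.6544*u^5 + 5.9778*u^4 + 46.252*u^3 + 1.4353*u^2 + 8.2344*u + 31.8096)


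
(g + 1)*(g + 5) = g^2 + 6*g + 5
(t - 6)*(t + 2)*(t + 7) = t^3 + 3*t^2 - 40*t - 84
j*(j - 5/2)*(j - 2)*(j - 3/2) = j^4 - 6*j^3 + 47*j^2/4 - 15*j/2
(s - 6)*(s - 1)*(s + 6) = s^3 - s^2 - 36*s + 36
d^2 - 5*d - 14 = (d - 7)*(d + 2)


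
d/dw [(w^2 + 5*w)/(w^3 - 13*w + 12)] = (-w*(w + 5)*(3*w^2 - 13) + (2*w + 5)*(w^3 - 13*w + 12))/(w^3 - 13*w + 12)^2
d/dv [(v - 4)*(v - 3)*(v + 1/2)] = 3*v^2 - 13*v + 17/2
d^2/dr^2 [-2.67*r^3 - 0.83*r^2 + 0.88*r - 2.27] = -16.02*r - 1.66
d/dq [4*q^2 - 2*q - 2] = 8*q - 2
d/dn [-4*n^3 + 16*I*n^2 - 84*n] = -12*n^2 + 32*I*n - 84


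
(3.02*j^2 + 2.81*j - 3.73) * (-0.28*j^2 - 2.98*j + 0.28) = -0.8456*j^4 - 9.7864*j^3 - 6.4838*j^2 + 11.9022*j - 1.0444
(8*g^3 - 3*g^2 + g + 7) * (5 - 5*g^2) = -40*g^5 + 15*g^4 + 35*g^3 - 50*g^2 + 5*g + 35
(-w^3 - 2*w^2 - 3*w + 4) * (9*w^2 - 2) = -9*w^5 - 18*w^4 - 25*w^3 + 40*w^2 + 6*w - 8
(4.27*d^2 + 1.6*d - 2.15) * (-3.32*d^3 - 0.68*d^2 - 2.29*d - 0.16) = -14.1764*d^5 - 8.2156*d^4 - 3.7283*d^3 - 2.8852*d^2 + 4.6675*d + 0.344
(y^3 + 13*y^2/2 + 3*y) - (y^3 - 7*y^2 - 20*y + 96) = 27*y^2/2 + 23*y - 96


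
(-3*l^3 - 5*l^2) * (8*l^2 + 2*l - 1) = -24*l^5 - 46*l^4 - 7*l^3 + 5*l^2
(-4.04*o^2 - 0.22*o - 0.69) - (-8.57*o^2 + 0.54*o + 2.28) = 4.53*o^2 - 0.76*o - 2.97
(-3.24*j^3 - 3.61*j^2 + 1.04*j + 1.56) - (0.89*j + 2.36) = -3.24*j^3 - 3.61*j^2 + 0.15*j - 0.8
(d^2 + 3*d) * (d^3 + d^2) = d^5 + 4*d^4 + 3*d^3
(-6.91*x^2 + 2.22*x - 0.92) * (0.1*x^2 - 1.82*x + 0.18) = -0.691*x^4 + 12.7982*x^3 - 5.3762*x^2 + 2.074*x - 0.1656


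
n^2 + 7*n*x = n*(n + 7*x)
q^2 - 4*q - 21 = (q - 7)*(q + 3)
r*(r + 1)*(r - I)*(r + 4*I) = r^4 + r^3 + 3*I*r^3 + 4*r^2 + 3*I*r^2 + 4*r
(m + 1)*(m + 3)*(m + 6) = m^3 + 10*m^2 + 27*m + 18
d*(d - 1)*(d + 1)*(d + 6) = d^4 + 6*d^3 - d^2 - 6*d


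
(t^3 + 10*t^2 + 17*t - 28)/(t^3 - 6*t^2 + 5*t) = (t^2 + 11*t + 28)/(t*(t - 5))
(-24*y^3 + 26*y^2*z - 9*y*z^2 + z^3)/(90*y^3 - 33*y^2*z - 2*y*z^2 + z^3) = (-8*y^2 + 6*y*z - z^2)/(30*y^2 - y*z - z^2)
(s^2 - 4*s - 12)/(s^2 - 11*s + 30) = (s + 2)/(s - 5)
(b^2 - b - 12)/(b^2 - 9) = (b - 4)/(b - 3)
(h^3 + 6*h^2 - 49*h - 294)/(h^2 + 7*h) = h - 1 - 42/h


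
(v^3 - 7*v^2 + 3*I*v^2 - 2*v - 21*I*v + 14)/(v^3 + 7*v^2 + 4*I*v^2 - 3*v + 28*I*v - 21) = (v^2 + v*(-7 + 2*I) - 14*I)/(v^2 + v*(7 + 3*I) + 21*I)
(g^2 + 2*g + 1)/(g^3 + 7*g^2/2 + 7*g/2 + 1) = 2*(g + 1)/(2*g^2 + 5*g + 2)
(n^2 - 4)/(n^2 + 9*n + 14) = (n - 2)/(n + 7)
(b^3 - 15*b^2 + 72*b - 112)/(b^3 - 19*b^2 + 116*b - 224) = (b - 4)/(b - 8)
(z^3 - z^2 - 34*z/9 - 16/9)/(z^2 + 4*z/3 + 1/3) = (9*z^2 - 18*z - 16)/(3*(3*z + 1))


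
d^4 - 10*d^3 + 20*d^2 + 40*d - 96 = (d - 6)*(d - 4)*(d - 2)*(d + 2)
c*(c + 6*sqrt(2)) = c^2 + 6*sqrt(2)*c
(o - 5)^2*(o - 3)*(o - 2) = o^4 - 15*o^3 + 81*o^2 - 185*o + 150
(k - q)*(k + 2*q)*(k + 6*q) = k^3 + 7*k^2*q + 4*k*q^2 - 12*q^3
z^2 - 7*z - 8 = (z - 8)*(z + 1)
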